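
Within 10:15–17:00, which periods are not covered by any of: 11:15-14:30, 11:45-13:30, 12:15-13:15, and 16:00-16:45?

The merged coverage is 11:15–14:30, 16:00–16:45.
Uncovered inside 10:15–17:00: 10:15–11:15, 14:30–16:00, 16:45–17:00.

10:15–11:15, 14:30–16:00, 16:45–17:00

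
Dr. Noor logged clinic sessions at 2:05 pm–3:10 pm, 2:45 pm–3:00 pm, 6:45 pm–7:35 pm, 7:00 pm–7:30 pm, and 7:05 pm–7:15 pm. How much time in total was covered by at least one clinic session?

1 h 55 min

Merged: 2:05 pm–3:10 pm, 6:45 pm–7:35 pm.
Lengths: 1 h 5 min + 50 min = 1 h 55 min.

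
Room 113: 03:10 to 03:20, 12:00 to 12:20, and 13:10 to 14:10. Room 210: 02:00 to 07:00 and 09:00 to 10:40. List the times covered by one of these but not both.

02:00–03:10, 03:20–07:00, 09:00–10:40, 12:00–12:20, 13:10–14:10

Only in the first: 12:00–12:20, 13:10–14:10.
Only in the second: 02:00–03:10, 03:20–07:00, 09:00–10:40.
Together these are the periods covered by exactly one.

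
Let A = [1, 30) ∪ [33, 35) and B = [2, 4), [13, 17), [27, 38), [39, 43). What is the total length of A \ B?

A \ B = [1, 2), [4, 13), [17, 27).
Total: 1 + 9 + 10 = 20.

20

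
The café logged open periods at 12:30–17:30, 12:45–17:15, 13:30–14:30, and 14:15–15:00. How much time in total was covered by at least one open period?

5 h

Merged: 12:30–17:30.
Length: 5 h.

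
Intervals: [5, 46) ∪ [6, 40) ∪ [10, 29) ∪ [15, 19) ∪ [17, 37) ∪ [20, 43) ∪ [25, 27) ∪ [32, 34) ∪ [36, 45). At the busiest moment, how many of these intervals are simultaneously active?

Walk the sorted start/end points keeping a running depth.
The depth first hits 6 at 25.

6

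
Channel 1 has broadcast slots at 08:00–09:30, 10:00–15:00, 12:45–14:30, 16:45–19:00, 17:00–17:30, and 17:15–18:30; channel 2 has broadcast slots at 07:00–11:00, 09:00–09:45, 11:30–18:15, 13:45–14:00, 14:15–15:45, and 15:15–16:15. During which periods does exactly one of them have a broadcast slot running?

07:00–08:00, 09:30–10:00, 11:00–11:30, 15:00–16:45, 18:15–19:00

A, merged: 08:00–09:30, 10:00–15:00, 16:45–19:00.
B, merged: 07:00–11:00, 11:30–18:15.
A but not B: 11:00–11:30, 18:15–19:00.
B but not A: 07:00–08:00, 09:30–10:00, 15:00–16:45.
Combining gives A △ B.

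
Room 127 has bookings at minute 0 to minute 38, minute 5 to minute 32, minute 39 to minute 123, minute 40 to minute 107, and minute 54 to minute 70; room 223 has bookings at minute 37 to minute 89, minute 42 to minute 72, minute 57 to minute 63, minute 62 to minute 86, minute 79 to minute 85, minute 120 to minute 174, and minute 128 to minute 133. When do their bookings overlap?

A, merged: minute 0 to minute 38, minute 39 to minute 123.
B, merged: minute 37 to minute 89, minute 120 to minute 174.
minute 0 to minute 38 ∩ B → minute 37 to minute 38.
minute 39 to minute 123 ∩ B → minute 39 to minute 89, minute 120 to minute 123.

minute 37 to minute 38, minute 39 to minute 89, minute 120 to minute 123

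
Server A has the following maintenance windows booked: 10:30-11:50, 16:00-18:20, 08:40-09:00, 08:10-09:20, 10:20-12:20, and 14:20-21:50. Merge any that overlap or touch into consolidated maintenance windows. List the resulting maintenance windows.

Sort by start: 08:10–09:20, 08:40–09:00, 10:20–12:20, 10:30–11:50, 14:20–21:50, 16:00–18:20.
08:40–09:00 overlaps/touches 08:10–09:20 → extend to 08:10–09:20.
10:20–12:20 is disjoint → start new block.
10:30–11:50 overlaps/touches 10:20–12:20 → extend to 10:20–12:20.
14:20–21:50 is disjoint → start new block.
16:00–18:20 overlaps/touches 14:20–21:50 → extend to 14:20–21:50.

08:10–09:20, 10:20–12:20, 14:20–21:50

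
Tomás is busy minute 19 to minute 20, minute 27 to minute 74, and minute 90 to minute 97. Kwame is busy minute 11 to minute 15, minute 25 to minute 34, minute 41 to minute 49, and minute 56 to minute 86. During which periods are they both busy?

minute 27 to minute 34, minute 41 to minute 49, minute 56 to minute 74

minute 19 to minute 20 falls entirely outside B.
minute 27 to minute 74 overlaps B on minute 27 to minute 34, minute 41 to minute 49, minute 56 to minute 74.
minute 90 to minute 97 falls entirely outside B.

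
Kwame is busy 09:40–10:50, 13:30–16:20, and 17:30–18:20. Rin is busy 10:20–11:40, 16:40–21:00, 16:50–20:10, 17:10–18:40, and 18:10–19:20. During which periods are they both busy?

10:20-10:50, 17:30-18:20

Second set merges to 10:20-11:40, 16:40-21:00.
09:40-10:50 overlaps B on 10:20-10:50.
13:30-16:20 falls entirely outside B.
17:30-18:20 overlaps B on 17:30-18:20.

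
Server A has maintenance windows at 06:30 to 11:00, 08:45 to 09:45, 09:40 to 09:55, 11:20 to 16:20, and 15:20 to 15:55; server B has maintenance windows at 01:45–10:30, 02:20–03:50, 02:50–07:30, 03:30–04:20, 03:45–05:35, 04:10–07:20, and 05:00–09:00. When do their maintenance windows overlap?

06:30–10:30

Merge the first list: 06:30–11:00, 11:20–16:20.
Merge the second list: 01:45–10:30.
06:30–11:00 ∩ B → 06:30–10:30.
11:20–16:20 meets no B interval.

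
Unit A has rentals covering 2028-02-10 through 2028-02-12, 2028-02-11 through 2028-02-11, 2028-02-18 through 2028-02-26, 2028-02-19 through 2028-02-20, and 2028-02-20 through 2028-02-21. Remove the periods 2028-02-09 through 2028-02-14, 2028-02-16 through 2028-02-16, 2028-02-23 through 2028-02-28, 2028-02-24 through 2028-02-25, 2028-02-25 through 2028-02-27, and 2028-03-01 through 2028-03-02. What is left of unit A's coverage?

First set merges to 2028-02-10 through 2028-02-12, 2028-02-18 through 2028-02-26.
Second set merges to 2028-02-09 through 2028-02-14, 2028-02-16 through 2028-02-16, 2028-02-23 through 2028-02-28, 2028-03-01 through 2028-03-02.
2028-02-10 through 2028-02-12: fully covered by B → removed.
2028-02-18 through 2028-02-26 minus B → 2028-02-18 through 2028-02-22.

2028-02-18 through 2028-02-22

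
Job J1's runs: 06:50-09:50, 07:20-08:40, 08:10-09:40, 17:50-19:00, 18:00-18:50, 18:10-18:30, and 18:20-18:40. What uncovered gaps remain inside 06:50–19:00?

09:50–17:50

The merged coverage is 06:50–09:50, 17:50–19:00.
Complement within 06:50–19:00: 09:50–17:50.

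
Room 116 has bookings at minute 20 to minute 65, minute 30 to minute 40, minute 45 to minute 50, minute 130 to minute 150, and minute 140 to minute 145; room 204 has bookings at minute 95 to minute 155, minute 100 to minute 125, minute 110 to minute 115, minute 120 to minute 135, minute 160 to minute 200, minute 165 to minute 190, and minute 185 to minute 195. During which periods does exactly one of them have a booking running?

minute 20 to minute 65, minute 95 to minute 130, minute 150 to minute 155, minute 160 to minute 200

A, merged: minute 20 to minute 65, minute 130 to minute 150.
B, merged: minute 95 to minute 155, minute 160 to minute 200.
A \ B = minute 20 to minute 65.
B \ A = minute 95 to minute 130, minute 150 to minute 155, minute 160 to minute 200.
Union of the two gives the symmetric difference.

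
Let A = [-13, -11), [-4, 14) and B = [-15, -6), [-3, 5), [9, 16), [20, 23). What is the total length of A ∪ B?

32

A ∪ B = [-15, -6), [-4, 16), [20, 23).
Total: 9 + 20 + 3 = 32.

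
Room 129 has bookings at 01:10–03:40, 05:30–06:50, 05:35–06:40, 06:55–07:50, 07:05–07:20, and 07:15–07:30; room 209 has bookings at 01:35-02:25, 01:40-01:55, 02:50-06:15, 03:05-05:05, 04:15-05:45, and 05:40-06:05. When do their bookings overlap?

01:35–02:25, 02:50–03:40, 05:30–06:15

A, merged: 01:10–03:40, 05:30–06:50, 06:55–07:50.
B, merged: 01:35–02:25, 02:50–06:15.
01:10–03:40 meets the second set on 01:35–02:25, 02:50–03:40.
05:30–06:50 meets the second set on 05:30–06:15.
06:55–07:50: no overlap with the second set.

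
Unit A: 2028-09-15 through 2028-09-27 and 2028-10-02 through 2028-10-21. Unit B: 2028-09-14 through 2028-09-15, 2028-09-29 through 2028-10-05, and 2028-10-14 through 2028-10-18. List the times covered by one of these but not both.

2028-09-14 through 2028-09-14, 2028-09-16 through 2028-09-27, 2028-09-29 through 2028-10-01, 2028-10-06 through 2028-10-13, 2028-10-19 through 2028-10-21

A \ B = 2028-09-16 through 2028-09-27, 2028-10-06 through 2028-10-13, 2028-10-19 through 2028-10-21.
B \ A = 2028-09-14 through 2028-09-14, 2028-09-29 through 2028-10-01.
Union of the two gives the symmetric difference.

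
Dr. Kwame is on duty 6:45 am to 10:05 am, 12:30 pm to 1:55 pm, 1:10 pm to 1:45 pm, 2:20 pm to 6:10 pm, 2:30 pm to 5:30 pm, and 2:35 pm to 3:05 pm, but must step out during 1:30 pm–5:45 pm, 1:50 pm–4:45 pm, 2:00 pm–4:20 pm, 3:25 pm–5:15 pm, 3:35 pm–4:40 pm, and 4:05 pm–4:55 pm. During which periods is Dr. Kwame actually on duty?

6:45 am-10:05 am, 12:30 pm-1:30 pm, 5:45 pm-6:10 pm

Merge the first list: 6:45 am-10:05 am, 12:30 pm-1:55 pm, 2:20 pm-6:10 pm.
Merge the second list: 1:30 pm-5:45 pm.
6:45 am-10:05 am: nothing removed.
12:30 pm-1:55 pm \ B = 12:30 pm-1:30 pm.
2:20 pm-6:10 pm \ B = 5:45 pm-6:10 pm.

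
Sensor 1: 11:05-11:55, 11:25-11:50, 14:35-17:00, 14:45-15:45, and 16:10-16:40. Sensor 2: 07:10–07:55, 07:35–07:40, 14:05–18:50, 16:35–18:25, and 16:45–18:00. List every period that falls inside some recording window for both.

14:35–17:00

First set merges to 11:05–11:55, 14:35–17:00.
Second set merges to 07:10–07:55, 14:05–18:50.
11:05–11:55: no overlap with the second set.
14:35–17:00 meets the second set on 14:35–17:00.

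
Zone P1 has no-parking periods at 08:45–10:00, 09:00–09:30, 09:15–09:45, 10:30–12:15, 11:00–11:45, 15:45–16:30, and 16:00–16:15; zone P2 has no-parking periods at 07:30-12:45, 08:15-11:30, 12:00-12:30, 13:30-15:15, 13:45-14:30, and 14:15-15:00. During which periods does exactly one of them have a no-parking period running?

Merge the first list: 08:45–10:00, 10:30–12:15, 15:45–16:30.
Merge the second list: 07:30–12:45, 13:30–15:15.
A \ B = 15:45–16:30.
B \ A = 07:30–08:45, 10:00–10:30, 12:15–12:45, 13:30–15:15.
Union of the two gives the symmetric difference.

07:30–08:45, 10:00–10:30, 12:15–12:45, 13:30–15:15, 15:45–16:30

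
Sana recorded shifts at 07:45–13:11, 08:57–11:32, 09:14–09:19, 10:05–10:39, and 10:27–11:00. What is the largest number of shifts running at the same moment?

Sweep endpoints in order; track running count of active intervals.
Peak of 4 reached at 10:27.

4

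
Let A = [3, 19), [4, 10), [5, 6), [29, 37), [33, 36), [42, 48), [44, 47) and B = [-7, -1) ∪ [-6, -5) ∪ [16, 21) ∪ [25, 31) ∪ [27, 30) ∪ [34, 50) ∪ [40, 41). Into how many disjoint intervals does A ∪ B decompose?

Merge the first list: [3, 19), [29, 37), [42, 48).
Merge the second list: [-7, -1), [16, 21), [25, 31), [34, 50).
A ∪ B = [-7, -1), [3, 21), [25, 50).
That is 3 disjoint pieces.

3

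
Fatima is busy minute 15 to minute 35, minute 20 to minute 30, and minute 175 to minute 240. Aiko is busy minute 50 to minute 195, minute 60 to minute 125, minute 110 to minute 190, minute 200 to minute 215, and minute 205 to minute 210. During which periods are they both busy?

Merge the first list: minute 15 to minute 35, minute 175 to minute 240.
Merge the second list: minute 50 to minute 195, minute 200 to minute 215.
minute 15 to minute 35: no overlap with the second set.
minute 175 to minute 240 meets the second set on minute 175 to minute 195, minute 200 to minute 215.

minute 175 to minute 195, minute 200 to minute 215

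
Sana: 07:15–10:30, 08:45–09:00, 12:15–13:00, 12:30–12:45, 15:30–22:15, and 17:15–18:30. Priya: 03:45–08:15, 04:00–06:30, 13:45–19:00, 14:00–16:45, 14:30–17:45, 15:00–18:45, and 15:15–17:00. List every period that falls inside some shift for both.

First set merges to 07:15-10:30, 12:15-13:00, 15:30-22:15.
Second set merges to 03:45-08:15, 13:45-19:00.
07:15-10:30 meets the second set on 07:15-08:15.
12:15-13:00: no overlap with the second set.
15:30-22:15 meets the second set on 15:30-19:00.

07:15-08:15, 15:30-19:00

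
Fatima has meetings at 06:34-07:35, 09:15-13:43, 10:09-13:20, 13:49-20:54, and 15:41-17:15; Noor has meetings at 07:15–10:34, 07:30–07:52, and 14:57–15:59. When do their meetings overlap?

07:15–07:35, 09:15–10:34, 14:57–15:59

Merge the first list: 06:34–07:35, 09:15–13:43, 13:49–20:54.
Merge the second list: 07:15–10:34, 14:57–15:59.
06:34–07:35 ∩ B → 07:15–07:35.
09:15–13:43 ∩ B → 09:15–10:34.
13:49–20:54 ∩ B → 14:57–15:59.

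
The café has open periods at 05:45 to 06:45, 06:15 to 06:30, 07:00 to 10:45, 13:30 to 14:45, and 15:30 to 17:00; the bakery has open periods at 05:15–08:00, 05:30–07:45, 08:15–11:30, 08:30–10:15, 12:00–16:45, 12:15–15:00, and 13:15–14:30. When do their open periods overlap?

05:45–06:45, 07:00–08:00, 08:15–10:45, 13:30–14:45, 15:30–16:45

A, merged: 05:45–06:45, 07:00–10:45, 13:30–14:45, 15:30–17:00.
B, merged: 05:15–08:00, 08:15–11:30, 12:00–16:45.
05:45–06:45 meets the second set on 05:45–06:45.
07:00–10:45 meets the second set on 07:00–08:00, 08:15–10:45.
13:30–14:45 meets the second set on 13:30–14:45.
15:30–17:00 meets the second set on 15:30–16:45.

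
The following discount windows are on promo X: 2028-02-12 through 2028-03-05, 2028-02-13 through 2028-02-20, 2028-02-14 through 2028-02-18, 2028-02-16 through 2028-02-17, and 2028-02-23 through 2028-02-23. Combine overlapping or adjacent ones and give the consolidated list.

2028-02-13 through 2028-02-20 overlaps/touches 2028-02-12 through 2028-03-05 → extend to 2028-02-12 through 2028-03-05.
2028-02-14 through 2028-02-18 overlaps/touches 2028-02-12 through 2028-03-05 → extend to 2028-02-12 through 2028-03-05.
2028-02-16 through 2028-02-17 overlaps/touches 2028-02-12 through 2028-03-05 → extend to 2028-02-12 through 2028-03-05.
2028-02-23 through 2028-02-23 overlaps/touches 2028-02-12 through 2028-03-05 → extend to 2028-02-12 through 2028-03-05.

2028-02-12 through 2028-03-05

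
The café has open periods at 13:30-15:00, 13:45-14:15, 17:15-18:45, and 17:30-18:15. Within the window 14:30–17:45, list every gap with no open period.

15:00–17:15

The merged coverage is 13:30–15:00, 17:15–18:45.
Complement within 14:30–17:45: 15:00–17:15.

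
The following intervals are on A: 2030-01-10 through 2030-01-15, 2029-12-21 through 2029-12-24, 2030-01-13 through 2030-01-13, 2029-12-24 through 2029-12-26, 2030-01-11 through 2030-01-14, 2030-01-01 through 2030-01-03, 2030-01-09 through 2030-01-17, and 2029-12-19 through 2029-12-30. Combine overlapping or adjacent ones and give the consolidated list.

Sort by start: 2029-12-19 through 2029-12-30, 2029-12-21 through 2029-12-24, 2029-12-24 through 2029-12-26, 2030-01-01 through 2030-01-03, 2030-01-09 through 2030-01-17, 2030-01-10 through 2030-01-15, 2030-01-11 through 2030-01-14, 2030-01-13 through 2030-01-13.
2029-12-21 through 2029-12-24 overlaps/touches 2029-12-19 through 2029-12-30 → extend to 2029-12-19 through 2029-12-30.
2029-12-24 through 2029-12-26 overlaps/touches 2029-12-19 through 2029-12-30 → extend to 2029-12-19 through 2029-12-30.
2030-01-01 through 2030-01-03 is disjoint → start new block.
2030-01-09 through 2030-01-17 is disjoint → start new block.
2030-01-10 through 2030-01-15 overlaps/touches 2030-01-09 through 2030-01-17 → extend to 2030-01-09 through 2030-01-17.
2030-01-11 through 2030-01-14 overlaps/touches 2030-01-09 through 2030-01-17 → extend to 2030-01-09 through 2030-01-17.
2030-01-13 through 2030-01-13 overlaps/touches 2030-01-09 through 2030-01-17 → extend to 2030-01-09 through 2030-01-17.

2029-12-19 through 2029-12-30, 2030-01-01 through 2030-01-03, 2030-01-09 through 2030-01-17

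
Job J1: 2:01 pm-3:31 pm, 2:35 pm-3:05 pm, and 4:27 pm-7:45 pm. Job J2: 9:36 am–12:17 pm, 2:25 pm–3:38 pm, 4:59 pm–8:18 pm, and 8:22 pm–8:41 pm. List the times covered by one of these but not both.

A, merged: 2:01 pm-3:31 pm, 4:27 pm-7:45 pm.
Only in the first: 2:01 pm-2:25 pm, 4:27 pm-4:59 pm.
Only in the second: 9:36 am-12:17 pm, 3:31 pm-3:38 pm, 7:45 pm-8:18 pm, 8:22 pm-8:41 pm.
Together these are the periods covered by exactly one.

9:36 am-12:17 pm, 2:01 pm-2:25 pm, 3:31 pm-3:38 pm, 4:27 pm-4:59 pm, 7:45 pm-8:18 pm, 8:22 pm-8:41 pm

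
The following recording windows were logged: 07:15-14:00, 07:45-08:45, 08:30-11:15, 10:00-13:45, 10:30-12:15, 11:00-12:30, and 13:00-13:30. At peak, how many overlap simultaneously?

5

At 11:00, 5 of the intervals are simultaneously active.
No point has more.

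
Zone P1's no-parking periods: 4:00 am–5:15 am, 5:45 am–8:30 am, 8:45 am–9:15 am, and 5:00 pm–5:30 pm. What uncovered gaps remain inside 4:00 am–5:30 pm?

5:15 am-5:45 am, 8:30 am-8:45 am, 9:15 am-5:00 pm

Covered (merged): 4:00 am-5:15 am, 5:45 am-8:30 am, 8:45 am-9:15 am, 5:00 pm-5:30 pm.
Uncovered inside 4:00 am-5:30 pm: 5:15 am-5:45 am, 8:30 am-8:45 am, 9:15 am-5:00 pm.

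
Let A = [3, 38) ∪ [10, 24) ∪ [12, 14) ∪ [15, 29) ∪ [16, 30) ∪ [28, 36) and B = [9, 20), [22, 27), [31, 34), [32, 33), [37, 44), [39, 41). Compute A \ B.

A, merged: [3, 38).
B, merged: [9, 20), [22, 27), [31, 34), [37, 44).
[3, 38) \ B = [3, 9), [20, 22), [27, 31), [34, 37).

[3, 9) ∪ [20, 22) ∪ [27, 31) ∪ [34, 37)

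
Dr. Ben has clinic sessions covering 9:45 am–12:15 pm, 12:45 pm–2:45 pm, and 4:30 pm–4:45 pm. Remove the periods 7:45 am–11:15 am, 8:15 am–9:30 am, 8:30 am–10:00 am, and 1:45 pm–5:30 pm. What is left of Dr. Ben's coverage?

Merge the second list: 7:45 am-11:15 am, 1:45 pm-5:30 pm.
9:45 am-12:15 pm with B removed leaves 11:15 am-12:15 pm.
12:45 pm-2:45 pm with B removed leaves 12:45 pm-1:45 pm.
4:30 pm-4:45 pm lies entirely inside B → drops out.

11:15 am-12:15 pm, 12:45 pm-1:45 pm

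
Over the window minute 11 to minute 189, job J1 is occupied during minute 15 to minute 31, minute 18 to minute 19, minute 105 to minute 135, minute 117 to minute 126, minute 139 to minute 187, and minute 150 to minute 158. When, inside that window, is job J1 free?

Covered (merged): minute 15 to minute 31, minute 105 to minute 135, minute 139 to minute 187.
Complement within minute 11 to minute 189: minute 11 to minute 15, minute 31 to minute 105, minute 135 to minute 139, minute 187 to minute 189.

minute 11 to minute 15, minute 31 to minute 105, minute 135 to minute 139, minute 187 to minute 189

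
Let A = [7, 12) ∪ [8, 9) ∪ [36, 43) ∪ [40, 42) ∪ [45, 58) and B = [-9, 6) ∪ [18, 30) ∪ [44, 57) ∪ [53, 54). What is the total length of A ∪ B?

53

A, merged: [7, 12), [36, 43), [45, 58).
B, merged: [-9, 6), [18, 30), [44, 57).
A ∪ B = [-9, 6), [7, 12), [18, 30), [36, 43), [44, 58).
Total: 15 + 5 + 12 + 7 + 14 = 53.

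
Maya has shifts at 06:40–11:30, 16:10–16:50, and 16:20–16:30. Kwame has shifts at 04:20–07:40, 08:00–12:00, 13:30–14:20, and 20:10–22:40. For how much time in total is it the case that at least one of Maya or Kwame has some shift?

Merge the first list: 06:40-11:30, 16:10-16:50.
A ∪ B = 04:20-12:00, 13:30-14:20, 16:10-16:50, 20:10-22:40.
Total: 7 h 40 min + 50 min + 40 min + 2 h 30 min = 11 h 40 min.

11 h 40 min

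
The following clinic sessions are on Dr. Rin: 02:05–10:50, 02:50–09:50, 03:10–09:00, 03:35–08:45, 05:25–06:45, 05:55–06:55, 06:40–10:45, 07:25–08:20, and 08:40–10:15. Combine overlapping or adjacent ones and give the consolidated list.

02:05-10:50

02:50-09:50 overlaps/touches 02:05-10:50 → extend to 02:05-10:50.
03:10-09:00 overlaps/touches 02:05-10:50 → extend to 02:05-10:50.
03:35-08:45 overlaps/touches 02:05-10:50 → extend to 02:05-10:50.
05:25-06:45 overlaps/touches 02:05-10:50 → extend to 02:05-10:50.
05:55-06:55 overlaps/touches 02:05-10:50 → extend to 02:05-10:50.
06:40-10:45 overlaps/touches 02:05-10:50 → extend to 02:05-10:50.
07:25-08:20 overlaps/touches 02:05-10:50 → extend to 02:05-10:50.
08:40-10:15 overlaps/touches 02:05-10:50 → extend to 02:05-10:50.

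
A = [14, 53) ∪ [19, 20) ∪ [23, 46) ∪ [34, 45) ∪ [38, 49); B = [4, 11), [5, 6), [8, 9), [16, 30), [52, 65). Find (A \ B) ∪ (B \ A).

First set merges to [14, 53).
Second set merges to [4, 11), [16, 30), [52, 65).
A \ B = [14, 16), [30, 52).
B \ A = [4, 11), [53, 65).
Union of the two gives the symmetric difference.

[4, 11) ∪ [14, 16) ∪ [30, 52) ∪ [53, 65)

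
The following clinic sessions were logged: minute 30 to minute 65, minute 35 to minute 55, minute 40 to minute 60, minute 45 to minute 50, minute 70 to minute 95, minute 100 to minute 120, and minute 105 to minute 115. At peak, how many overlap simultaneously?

4

At minute 45, 4 of the intervals are simultaneously active.
No point has more.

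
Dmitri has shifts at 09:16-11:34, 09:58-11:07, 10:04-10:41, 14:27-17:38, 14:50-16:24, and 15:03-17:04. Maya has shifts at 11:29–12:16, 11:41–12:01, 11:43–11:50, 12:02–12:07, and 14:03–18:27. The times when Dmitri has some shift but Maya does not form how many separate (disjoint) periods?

First set merges to 09:16-11:34, 14:27-17:38.
Second set merges to 11:29-12:16, 14:03-18:27.
A \ B = 09:16-11:29.
That is 1 disjoint piece.

1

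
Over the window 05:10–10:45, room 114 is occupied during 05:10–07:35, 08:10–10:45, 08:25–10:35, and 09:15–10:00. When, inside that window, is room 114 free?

After merging, the occupied span is 05:10-07:35, 08:10-10:45.
Gaps within 05:10-10:45: 07:35-08:10.

07:35-08:10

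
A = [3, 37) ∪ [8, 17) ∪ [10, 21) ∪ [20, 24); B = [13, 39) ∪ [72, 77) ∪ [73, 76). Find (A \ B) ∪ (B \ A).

A, merged: [3, 37).
B, merged: [13, 39), [72, 77).
Only in the first: [3, 13).
Only in the second: [37, 39), [72, 77).
Together these are the periods covered by exactly one.

[3, 13) ∪ [37, 39) ∪ [72, 77)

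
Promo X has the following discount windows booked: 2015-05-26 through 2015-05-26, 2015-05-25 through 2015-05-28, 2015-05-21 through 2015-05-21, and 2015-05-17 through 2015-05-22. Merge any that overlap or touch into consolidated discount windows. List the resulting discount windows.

Sort by start: 2015-05-17 through 2015-05-22, 2015-05-21 through 2015-05-21, 2015-05-25 through 2015-05-28, 2015-05-26 through 2015-05-26.
2015-05-21 through 2015-05-21 overlaps/touches 2015-05-17 through 2015-05-22 → extend to 2015-05-17 through 2015-05-22.
2015-05-25 through 2015-05-28 is disjoint → start new block.
2015-05-26 through 2015-05-26 overlaps/touches 2015-05-25 through 2015-05-28 → extend to 2015-05-25 through 2015-05-28.

2015-05-17 through 2015-05-22, 2015-05-25 through 2015-05-28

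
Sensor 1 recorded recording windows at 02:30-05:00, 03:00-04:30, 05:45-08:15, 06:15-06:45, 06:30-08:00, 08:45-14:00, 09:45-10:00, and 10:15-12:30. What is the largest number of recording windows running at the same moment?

Sweep endpoints in order; track running count of active intervals.
Peak of 3 reached at 06:30.

3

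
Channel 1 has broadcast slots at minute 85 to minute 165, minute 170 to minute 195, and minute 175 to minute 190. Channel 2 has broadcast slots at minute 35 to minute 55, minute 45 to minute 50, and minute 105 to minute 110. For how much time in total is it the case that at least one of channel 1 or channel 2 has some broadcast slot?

Merge the first list: minute 85 to minute 165, minute 170 to minute 195.
Merge the second list: minute 35 to minute 55, minute 105 to minute 110.
A ∪ B = minute 35 to minute 55, minute 85 to minute 165, minute 170 to minute 195.
Total: 20 minutes + 80 minutes + 25 minutes = 125 minutes.

125 minutes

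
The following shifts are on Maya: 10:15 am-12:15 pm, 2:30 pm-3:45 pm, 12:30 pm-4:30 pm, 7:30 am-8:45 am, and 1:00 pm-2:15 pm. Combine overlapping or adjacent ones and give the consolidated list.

Sort by start: 7:30 am-8:45 am, 10:15 am-12:15 pm, 12:30 pm-4:30 pm, 1:00 pm-2:15 pm, 2:30 pm-3:45 pm.
10:15 am-12:15 pm is disjoint → start new block.
12:30 pm-4:30 pm is disjoint → start new block.
1:00 pm-2:15 pm overlaps/touches 12:30 pm-4:30 pm → extend to 12:30 pm-4:30 pm.
2:30 pm-3:45 pm overlaps/touches 12:30 pm-4:30 pm → extend to 12:30 pm-4:30 pm.

7:30 am-8:45 am, 10:15 am-12:15 pm, 12:30 pm-4:30 pm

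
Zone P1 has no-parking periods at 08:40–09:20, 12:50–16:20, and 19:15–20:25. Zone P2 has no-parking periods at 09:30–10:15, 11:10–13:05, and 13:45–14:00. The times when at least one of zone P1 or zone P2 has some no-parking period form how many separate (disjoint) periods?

A ∪ B = 08:40-09:20, 09:30-10:15, 11:10-16:20, 19:15-20:25.
That is 4 disjoint pieces.

4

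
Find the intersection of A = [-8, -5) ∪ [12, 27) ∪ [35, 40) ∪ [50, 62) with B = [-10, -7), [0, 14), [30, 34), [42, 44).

[-8, -5) meets the second set on [-8, -7).
[12, 27) meets the second set on [12, 14).
[35, 40): no overlap with the second set.
[50, 62): no overlap with the second set.

[-8, -7) ∪ [12, 14)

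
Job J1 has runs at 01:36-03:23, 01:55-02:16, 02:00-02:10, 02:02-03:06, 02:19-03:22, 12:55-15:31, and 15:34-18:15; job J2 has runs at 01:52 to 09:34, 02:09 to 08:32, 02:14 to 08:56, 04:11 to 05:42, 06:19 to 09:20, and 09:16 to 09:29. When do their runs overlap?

A, merged: 01:36–03:23, 12:55–15:31, 15:34–18:15.
B, merged: 01:52–09:34.
01:36–03:23 overlaps B on 01:52–03:23.
12:55–15:31 falls entirely outside B.
15:34–18:15 falls entirely outside B.

01:52–03:23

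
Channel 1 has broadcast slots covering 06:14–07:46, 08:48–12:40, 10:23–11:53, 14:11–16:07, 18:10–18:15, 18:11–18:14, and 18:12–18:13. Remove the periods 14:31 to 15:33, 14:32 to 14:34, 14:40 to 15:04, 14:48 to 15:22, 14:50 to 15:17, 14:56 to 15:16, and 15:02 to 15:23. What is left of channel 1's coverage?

06:14-07:46, 08:48-12:40, 14:11-14:31, 15:33-16:07, 18:10-18:15

A, merged: 06:14-07:46, 08:48-12:40, 14:11-16:07, 18:10-18:15.
B, merged: 14:31-15:33.
06:14-07:46: nothing removed.
08:48-12:40: nothing removed.
14:11-16:07 \ B = 14:11-14:31, 15:33-16:07.
18:10-18:15: nothing removed.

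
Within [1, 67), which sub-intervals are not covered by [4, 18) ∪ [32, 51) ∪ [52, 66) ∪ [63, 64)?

The merged coverage is [4, 18), [32, 51), [52, 66).
Complement within [1, 67): [1, 4), [18, 32), [51, 52), [66, 67).

[1, 4) ∪ [18, 32) ∪ [51, 52) ∪ [66, 67)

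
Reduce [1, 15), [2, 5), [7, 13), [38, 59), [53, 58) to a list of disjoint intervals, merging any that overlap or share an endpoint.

[1, 15) ∪ [38, 59)

[2, 5) overlaps/touches [1, 15) → extend to [1, 15).
[7, 13) overlaps/touches [1, 15) → extend to [1, 15).
[38, 59) is disjoint → start new block.
[53, 58) overlaps/touches [38, 59) → extend to [38, 59).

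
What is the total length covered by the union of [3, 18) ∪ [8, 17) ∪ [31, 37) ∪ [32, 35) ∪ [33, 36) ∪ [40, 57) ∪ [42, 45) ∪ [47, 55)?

38

Merged: [3, 18), [31, 37), [40, 57).
Lengths: 15 + 6 + 17 = 38.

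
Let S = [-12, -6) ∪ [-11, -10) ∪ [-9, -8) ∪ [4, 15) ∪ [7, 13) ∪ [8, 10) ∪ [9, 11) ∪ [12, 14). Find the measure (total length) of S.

17

Merged: [-12, -6), [4, 15).
Lengths: 6 + 11 = 17.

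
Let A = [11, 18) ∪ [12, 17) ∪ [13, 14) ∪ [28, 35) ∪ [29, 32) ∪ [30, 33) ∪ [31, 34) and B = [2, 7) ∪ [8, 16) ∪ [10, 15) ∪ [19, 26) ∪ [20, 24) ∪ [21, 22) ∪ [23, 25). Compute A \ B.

First set merges to [11, 18), [28, 35).
Second set merges to [2, 7), [8, 16), [19, 26).
[11, 18) minus B → [16, 18).
[28, 35): no B overlap → unchanged.

[16, 18) ∪ [28, 35)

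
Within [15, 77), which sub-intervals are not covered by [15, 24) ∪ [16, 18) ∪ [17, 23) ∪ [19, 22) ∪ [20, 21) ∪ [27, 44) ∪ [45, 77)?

[24, 27) ∪ [44, 45)

Covered (merged): [15, 24), [27, 44), [45, 77).
Uncovered inside [15, 77): [24, 27), [44, 45).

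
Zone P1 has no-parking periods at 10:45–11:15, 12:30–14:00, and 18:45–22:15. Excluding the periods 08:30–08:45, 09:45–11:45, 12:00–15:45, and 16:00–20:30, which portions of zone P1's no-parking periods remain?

10:45–11:15: fully covered by B → removed.
12:30–14:00: fully covered by B → removed.
18:45–22:15 minus B → 20:30–22:15.

20:30–22:15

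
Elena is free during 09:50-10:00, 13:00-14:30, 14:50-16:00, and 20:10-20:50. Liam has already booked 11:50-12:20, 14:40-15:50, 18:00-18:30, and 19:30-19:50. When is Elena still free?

09:50–10:00: nothing removed.
13:00–14:30: nothing removed.
14:50–16:00 \ B = 15:50–16:00.
20:10–20:50: nothing removed.

09:50–10:00, 13:00–14:30, 15:50–16:00, 20:10–20:50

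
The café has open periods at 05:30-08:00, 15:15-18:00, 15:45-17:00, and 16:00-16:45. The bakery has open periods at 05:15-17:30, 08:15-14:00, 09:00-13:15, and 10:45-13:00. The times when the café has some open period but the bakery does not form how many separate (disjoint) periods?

A, merged: 05:30–08:00, 15:15–18:00.
B, merged: 05:15–17:30.
A \ B = 17:30–18:00.
That is 1 disjoint piece.

1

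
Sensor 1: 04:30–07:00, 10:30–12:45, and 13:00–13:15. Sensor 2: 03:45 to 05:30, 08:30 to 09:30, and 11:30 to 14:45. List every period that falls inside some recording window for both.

04:30–05:30, 11:30–12:45, 13:00–13:15

04:30–07:00 ∩ B → 04:30–05:30.
10:30–12:45 ∩ B → 11:30–12:45.
13:00–13:15 ∩ B → 13:00–13:15.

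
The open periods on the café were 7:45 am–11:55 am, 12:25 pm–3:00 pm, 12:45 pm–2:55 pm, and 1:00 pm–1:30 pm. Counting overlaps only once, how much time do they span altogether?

6 h 45 min

Merged: 7:45 am–11:55 am, 12:25 pm–3:00 pm.
Lengths: 4 h 10 min + 2 h 35 min = 6 h 45 min.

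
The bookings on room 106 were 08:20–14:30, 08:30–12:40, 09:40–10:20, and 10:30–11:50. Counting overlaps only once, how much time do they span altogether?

Merged: 08:20–14:30.
Length: 6 h 10 min.

6 h 10 min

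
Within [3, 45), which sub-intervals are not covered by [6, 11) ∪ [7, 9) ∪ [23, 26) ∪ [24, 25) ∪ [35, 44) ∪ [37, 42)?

The merged coverage is [6, 11), [23, 26), [35, 44).
Complement within [3, 45): [3, 6), [11, 23), [26, 35), [44, 45).

[3, 6) ∪ [11, 23) ∪ [26, 35) ∪ [44, 45)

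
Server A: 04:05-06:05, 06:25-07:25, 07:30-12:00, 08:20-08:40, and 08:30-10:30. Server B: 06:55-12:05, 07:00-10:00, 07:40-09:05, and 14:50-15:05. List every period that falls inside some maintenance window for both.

06:55-07:25, 07:30-12:00

A, merged: 04:05-06:05, 06:25-07:25, 07:30-12:00.
B, merged: 06:55-12:05, 14:50-15:05.
04:05-06:05 meets no B interval.
06:25-07:25 ∩ B → 06:55-07:25.
07:30-12:00 ∩ B → 07:30-12:00.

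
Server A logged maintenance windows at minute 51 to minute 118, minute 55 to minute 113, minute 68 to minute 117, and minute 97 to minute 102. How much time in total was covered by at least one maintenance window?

Merged: minute 51 to minute 118.
Length: 67 minutes.

67 minutes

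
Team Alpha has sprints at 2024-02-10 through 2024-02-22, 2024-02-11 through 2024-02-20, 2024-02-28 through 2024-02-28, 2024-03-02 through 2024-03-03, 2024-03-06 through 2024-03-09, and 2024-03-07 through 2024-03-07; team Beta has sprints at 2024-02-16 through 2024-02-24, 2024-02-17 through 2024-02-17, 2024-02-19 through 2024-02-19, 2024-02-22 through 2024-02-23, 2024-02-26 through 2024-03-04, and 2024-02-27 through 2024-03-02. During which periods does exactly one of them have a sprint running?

2024-02-10 through 2024-02-15, 2024-02-23 through 2024-02-24, 2024-02-26 through 2024-02-27, 2024-02-29 through 2024-03-01, 2024-03-04 through 2024-03-04, 2024-03-06 through 2024-03-09

Merge the first list: 2024-02-10 through 2024-02-22, 2024-02-28 through 2024-02-28, 2024-03-02 through 2024-03-03, 2024-03-06 through 2024-03-09.
Merge the second list: 2024-02-16 through 2024-02-24, 2024-02-26 through 2024-03-04.
Only in the first: 2024-02-10 through 2024-02-15, 2024-03-06 through 2024-03-09.
Only in the second: 2024-02-23 through 2024-02-24, 2024-02-26 through 2024-02-27, 2024-02-29 through 2024-03-01, 2024-03-04 through 2024-03-04.
Together these are the periods covered by exactly one.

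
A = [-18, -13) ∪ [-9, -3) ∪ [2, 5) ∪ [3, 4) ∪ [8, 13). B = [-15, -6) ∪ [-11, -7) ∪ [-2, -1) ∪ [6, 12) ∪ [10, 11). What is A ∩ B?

[-15, -13) ∪ [-9, -6) ∪ [8, 12)

A, merged: [-18, -13), [-9, -3), [2, 5), [8, 13).
B, merged: [-15, -6), [-2, -1), [6, 12).
[-18, -13) overlaps B on [-15, -13).
[-9, -3) overlaps B on [-9, -6).
[2, 5) falls entirely outside B.
[8, 13) overlaps B on [8, 12).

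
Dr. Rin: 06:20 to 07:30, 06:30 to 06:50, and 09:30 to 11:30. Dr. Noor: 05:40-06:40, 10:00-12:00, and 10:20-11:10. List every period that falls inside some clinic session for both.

First set merges to 06:20–07:30, 09:30–11:30.
Second set merges to 05:40–06:40, 10:00–12:00.
06:20–07:30 meets the second set on 06:20–06:40.
09:30–11:30 meets the second set on 10:00–11:30.

06:20–06:40, 10:00–11:30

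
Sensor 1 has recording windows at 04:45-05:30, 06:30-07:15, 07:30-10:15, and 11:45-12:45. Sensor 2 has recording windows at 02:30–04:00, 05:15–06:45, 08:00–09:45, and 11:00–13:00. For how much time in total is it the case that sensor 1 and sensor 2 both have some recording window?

A ∩ B = 05:15–05:30, 06:30–06:45, 08:00–09:45, 11:45–12:45.
Total: 15 min + 15 min + 1 h 45 min + 1 h = 3 h 15 min.

3 h 15 min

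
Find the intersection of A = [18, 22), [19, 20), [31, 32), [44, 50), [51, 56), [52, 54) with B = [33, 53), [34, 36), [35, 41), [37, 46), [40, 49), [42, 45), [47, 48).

Merge the first list: [18, 22), [31, 32), [44, 50), [51, 56).
Merge the second list: [33, 53).
[18, 22): no overlap with the second set.
[31, 32): no overlap with the second set.
[44, 50) meets the second set on [44, 50).
[51, 56) meets the second set on [51, 53).

[44, 50) ∪ [51, 53)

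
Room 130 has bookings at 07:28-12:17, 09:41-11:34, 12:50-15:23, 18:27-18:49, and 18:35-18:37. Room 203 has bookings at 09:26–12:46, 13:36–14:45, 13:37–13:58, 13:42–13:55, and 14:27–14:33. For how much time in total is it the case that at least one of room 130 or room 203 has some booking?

8 h 13 min

Merge the first list: 07:28-12:17, 12:50-15:23, 18:27-18:49.
Merge the second list: 09:26-12:46, 13:36-14:45.
A ∪ B = 07:28-12:46, 12:50-15:23, 18:27-18:49.
Total: 5 h 18 min + 2 h 33 min + 22 min = 8 h 13 min.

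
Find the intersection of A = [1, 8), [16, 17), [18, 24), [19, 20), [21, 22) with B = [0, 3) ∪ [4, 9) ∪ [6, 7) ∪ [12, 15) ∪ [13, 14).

[1, 3) ∪ [4, 8)

A, merged: [1, 8), [16, 17), [18, 24).
B, merged: [0, 3), [4, 9), [12, 15).
[1, 8) overlaps B on [1, 3), [4, 8).
[16, 17) falls entirely outside B.
[18, 24) falls entirely outside B.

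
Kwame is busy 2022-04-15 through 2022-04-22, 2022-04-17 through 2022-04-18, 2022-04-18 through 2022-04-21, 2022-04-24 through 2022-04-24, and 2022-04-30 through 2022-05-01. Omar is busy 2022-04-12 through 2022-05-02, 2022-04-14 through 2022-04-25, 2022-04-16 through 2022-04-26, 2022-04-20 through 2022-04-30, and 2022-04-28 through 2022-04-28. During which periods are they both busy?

First set merges to 2022-04-15 through 2022-04-22, 2022-04-24 through 2022-04-24, 2022-04-30 through 2022-05-01.
Second set merges to 2022-04-12 through 2022-05-02.
2022-04-15 through 2022-04-22 ∩ B → 2022-04-15 through 2022-04-22.
2022-04-24 through 2022-04-24 ∩ B → 2022-04-24 through 2022-04-24.
2022-04-30 through 2022-05-01 ∩ B → 2022-04-30 through 2022-05-01.

2022-04-15 through 2022-04-22, 2022-04-24 through 2022-04-24, 2022-04-30 through 2022-05-01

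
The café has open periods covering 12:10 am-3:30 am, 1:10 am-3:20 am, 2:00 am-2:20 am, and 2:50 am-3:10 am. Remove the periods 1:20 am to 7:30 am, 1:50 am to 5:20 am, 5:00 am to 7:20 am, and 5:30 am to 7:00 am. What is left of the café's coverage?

Merge the first list: 12:10 am–3:30 am.
Merge the second list: 1:20 am–7:30 am.
12:10 am–3:30 am \ B = 12:10 am–1:20 am.

12:10 am–1:20 am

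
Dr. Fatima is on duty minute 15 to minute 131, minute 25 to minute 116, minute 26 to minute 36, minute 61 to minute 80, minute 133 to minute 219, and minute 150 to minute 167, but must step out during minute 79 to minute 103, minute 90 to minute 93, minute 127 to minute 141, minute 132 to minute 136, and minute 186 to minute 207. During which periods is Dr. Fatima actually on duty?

Merge the first list: minute 15 to minute 131, minute 133 to minute 219.
Merge the second list: minute 79 to minute 103, minute 127 to minute 141, minute 186 to minute 207.
minute 15 to minute 131 \ B = minute 15 to minute 79, minute 103 to minute 127.
minute 133 to minute 219 \ B = minute 141 to minute 186, minute 207 to minute 219.

minute 15 to minute 79, minute 103 to minute 127, minute 141 to minute 186, minute 207 to minute 219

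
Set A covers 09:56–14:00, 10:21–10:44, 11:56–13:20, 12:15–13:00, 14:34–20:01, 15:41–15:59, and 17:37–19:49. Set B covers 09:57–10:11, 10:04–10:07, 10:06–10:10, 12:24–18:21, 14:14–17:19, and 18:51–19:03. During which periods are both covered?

09:57-10:11, 12:24-14:00, 14:34-18:21, 18:51-19:03

First set merges to 09:56-14:00, 14:34-20:01.
Second set merges to 09:57-10:11, 12:24-18:21, 18:51-19:03.
09:56-14:00 ∩ B → 09:57-10:11, 12:24-14:00.
14:34-20:01 ∩ B → 14:34-18:21, 18:51-19:03.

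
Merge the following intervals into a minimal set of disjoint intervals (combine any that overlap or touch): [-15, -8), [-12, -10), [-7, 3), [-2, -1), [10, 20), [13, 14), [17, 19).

[-12, -10) overlaps/touches [-15, -8) → extend to [-15, -8).
[-7, 3) is disjoint → start new block.
[-2, -1) overlaps/touches [-7, 3) → extend to [-7, 3).
[10, 20) is disjoint → start new block.
[13, 14) overlaps/touches [10, 20) → extend to [10, 20).
[17, 19) overlaps/touches [10, 20) → extend to [10, 20).

[-15, -8) ∪ [-7, 3) ∪ [10, 20)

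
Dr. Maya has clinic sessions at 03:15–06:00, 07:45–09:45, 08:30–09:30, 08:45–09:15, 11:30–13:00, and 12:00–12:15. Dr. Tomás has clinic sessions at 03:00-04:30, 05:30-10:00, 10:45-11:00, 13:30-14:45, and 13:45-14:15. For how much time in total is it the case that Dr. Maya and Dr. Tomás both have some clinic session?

First set merges to 03:15–06:00, 07:45–09:45, 11:30–13:00.
Second set merges to 03:00–04:30, 05:30–10:00, 10:45–11:00, 13:30–14:45.
A ∩ B = 03:15–04:30, 05:30–06:00, 07:45–09:45.
Total: 1 h 15 min + 30 min + 2 h = 3 h 45 min.

3 h 45 min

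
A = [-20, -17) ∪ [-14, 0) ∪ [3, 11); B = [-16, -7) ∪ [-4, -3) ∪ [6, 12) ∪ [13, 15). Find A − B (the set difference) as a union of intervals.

[-20, -17) ∪ [-7, -4) ∪ [-3, 0) ∪ [3, 6)

[-20, -17) is untouched.
[-14, 0) with B removed leaves [-7, -4), [-3, 0).
[3, 11) with B removed leaves [3, 6).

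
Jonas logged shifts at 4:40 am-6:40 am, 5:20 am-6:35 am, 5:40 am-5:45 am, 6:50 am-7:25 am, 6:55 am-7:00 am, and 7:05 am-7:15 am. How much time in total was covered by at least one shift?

2 h 35 min

Merged: 4:40 am-6:40 am, 6:50 am-7:25 am.
Lengths: 2 h + 35 min = 2 h 35 min.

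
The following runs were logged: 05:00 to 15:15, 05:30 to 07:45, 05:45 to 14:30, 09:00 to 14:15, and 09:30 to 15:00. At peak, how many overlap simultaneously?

4

At 09:30, 4 of the intervals are simultaneously active.
No point has more.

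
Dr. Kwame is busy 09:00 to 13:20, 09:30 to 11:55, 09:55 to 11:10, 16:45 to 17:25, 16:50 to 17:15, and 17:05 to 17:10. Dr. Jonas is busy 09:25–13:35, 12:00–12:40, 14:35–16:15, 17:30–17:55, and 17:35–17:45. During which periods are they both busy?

A, merged: 09:00–13:20, 16:45–17:25.
B, merged: 09:25–13:35, 14:35–16:15, 17:30–17:55.
09:00–13:20 meets the second set on 09:25–13:20.
16:45–17:25: no overlap with the second set.

09:25–13:20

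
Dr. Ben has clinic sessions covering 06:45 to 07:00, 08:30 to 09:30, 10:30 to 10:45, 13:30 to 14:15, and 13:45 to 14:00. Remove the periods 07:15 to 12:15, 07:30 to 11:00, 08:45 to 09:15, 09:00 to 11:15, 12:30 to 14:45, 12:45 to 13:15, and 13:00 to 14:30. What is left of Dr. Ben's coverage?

A, merged: 06:45-07:00, 08:30-09:30, 10:30-10:45, 13:30-14:15.
B, merged: 07:15-12:15, 12:30-14:45.
06:45-07:00 is untouched.
08:30-09:30 lies entirely inside B → drops out.
10:30-10:45 lies entirely inside B → drops out.
13:30-14:15 lies entirely inside B → drops out.

06:45-07:00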